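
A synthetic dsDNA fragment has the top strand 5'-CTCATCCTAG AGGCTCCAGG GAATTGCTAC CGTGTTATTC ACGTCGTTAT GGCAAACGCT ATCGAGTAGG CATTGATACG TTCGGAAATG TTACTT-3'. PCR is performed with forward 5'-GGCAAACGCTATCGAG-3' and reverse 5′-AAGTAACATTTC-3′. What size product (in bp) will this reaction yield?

46 bp

Forward primer GGCAAACGCTATCGAG is found on the top strand at positions 51–66.
Reverse complement of the reverse primer: GAAATGTTACTT. This occurs on the top strand at positions 85–96.
Amplicon spans positions 51–96: 46 bp.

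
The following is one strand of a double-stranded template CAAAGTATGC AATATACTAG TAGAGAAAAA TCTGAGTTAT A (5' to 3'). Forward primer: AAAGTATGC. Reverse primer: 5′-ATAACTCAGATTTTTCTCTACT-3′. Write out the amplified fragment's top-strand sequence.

5'-AAAGTATGCAATATACTAGTAGAGAAAAATCTGAGTTAT-3'

The forward primer matches the template at positions 2–10.
Taking the reverse complement of ATAACTCAGATTTTTCTCTACT gives AGTAGAGAAAAATCTGAGTTAT, found at positions 19–40 on the template; the primer anneals here to the top strand with its 3' end pointing upstream.
The product is the template from position 2 through 40 (39 bp).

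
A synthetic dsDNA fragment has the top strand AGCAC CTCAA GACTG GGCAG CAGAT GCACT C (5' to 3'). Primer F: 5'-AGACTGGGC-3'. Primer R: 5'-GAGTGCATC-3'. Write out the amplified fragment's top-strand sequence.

Scanning the template, AGACTGGGC occurs at positions 10–18; this primer anneals to the bottom strand there with its 3' end pointing downstream.
Reverse complement of the reverse primer: GATGCACTC. This occurs on the top strand at positions 23–31.
The product is the template from position 10 through 31 (22 bp).

5'-AGACTGGGCAGCAGATGCACTC-3'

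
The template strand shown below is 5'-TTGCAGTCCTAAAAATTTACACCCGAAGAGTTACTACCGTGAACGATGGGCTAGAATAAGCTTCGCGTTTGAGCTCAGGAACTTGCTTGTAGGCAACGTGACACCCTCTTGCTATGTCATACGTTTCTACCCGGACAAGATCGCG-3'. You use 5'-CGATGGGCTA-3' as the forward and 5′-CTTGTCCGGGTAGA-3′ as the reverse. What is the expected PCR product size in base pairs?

96 bp

The forward primer matches the template at positions 44–53.
Taking the reverse complement of CTTGTCCGGGTAGA gives TCTACCCGGACAAG, found at positions 126–139 on the template; the primer anneals here to the top strand with its 3' end pointing upstream.
Amplicon spans positions 44–139: 96 bp.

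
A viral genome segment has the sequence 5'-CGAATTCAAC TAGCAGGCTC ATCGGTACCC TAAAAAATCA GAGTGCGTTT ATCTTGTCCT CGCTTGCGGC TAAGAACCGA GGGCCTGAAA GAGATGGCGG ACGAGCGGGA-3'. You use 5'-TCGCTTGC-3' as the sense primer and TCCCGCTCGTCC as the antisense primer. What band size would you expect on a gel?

Forward primer TCGCTTGC is found on the top strand at positions 60–67.
The reverse primer's reverse complement is GGACGAGCGGGA, which matches the template at positions 99–110.
The product runs from position 60 to position 110, so its length is 110 − 60 + 1 = 51 bp.

51 bp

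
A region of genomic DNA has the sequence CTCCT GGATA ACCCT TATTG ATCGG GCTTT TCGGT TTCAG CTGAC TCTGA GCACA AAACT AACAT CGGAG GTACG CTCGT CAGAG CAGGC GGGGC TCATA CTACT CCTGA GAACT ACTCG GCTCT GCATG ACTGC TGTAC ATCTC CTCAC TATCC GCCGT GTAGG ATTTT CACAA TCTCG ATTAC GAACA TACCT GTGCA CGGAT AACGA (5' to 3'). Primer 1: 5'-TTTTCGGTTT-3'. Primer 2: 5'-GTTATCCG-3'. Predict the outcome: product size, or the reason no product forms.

Primer 1 (TTTTCGGTTT) matches the top strand at positions 28–37; it acts as a forward primer.
Primer 2's reverse complement is CGGATAAC, matching the top strand at positions 201–208; it acts as a reverse primer.
The 3' ends face each other across positions 28–208, giving a 181 bp product.

Yes — a 181 bp product.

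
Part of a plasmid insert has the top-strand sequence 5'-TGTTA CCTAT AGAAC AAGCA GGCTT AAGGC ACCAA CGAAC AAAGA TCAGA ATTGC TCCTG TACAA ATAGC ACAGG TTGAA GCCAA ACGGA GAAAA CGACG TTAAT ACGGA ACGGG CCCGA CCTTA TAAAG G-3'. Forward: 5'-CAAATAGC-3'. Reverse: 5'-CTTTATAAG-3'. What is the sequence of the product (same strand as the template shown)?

The forward primer matches the template at positions 63–70.
The reverse primer's reverse complement is CTTATAAAG, which matches the template at positions 122–130.
The product is the template from position 63 through 130 (68 bp).

5'-CAAATAGCACAGGTTGAAGCCAAACGGAGAAAACGACGTTAATACGGAACGGGCCCGACCTTATAAAG-3'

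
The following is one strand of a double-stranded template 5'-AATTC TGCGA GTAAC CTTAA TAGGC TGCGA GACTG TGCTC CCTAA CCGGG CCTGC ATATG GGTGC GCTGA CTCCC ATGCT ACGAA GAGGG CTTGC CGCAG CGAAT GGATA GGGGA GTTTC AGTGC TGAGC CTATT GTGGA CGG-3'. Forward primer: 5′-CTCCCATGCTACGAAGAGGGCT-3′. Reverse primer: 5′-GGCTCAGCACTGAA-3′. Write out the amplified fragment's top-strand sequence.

The forward primer matches the template at positions 71–92.
Taking the reverse complement of GGCTCAGCACTGAA gives TTCAGTGCTGAGCC, found at positions 118–131 on the template; the primer anneals here to the top strand with its 3' end pointing upstream.
The product is the template from position 71 through 131 (61 bp).

5'-CTCCCATGCTACGAAGAGGGCTTGCCGCAGCGAATGGATAGGGGAGTTTCAGTGCTGAGCC-3'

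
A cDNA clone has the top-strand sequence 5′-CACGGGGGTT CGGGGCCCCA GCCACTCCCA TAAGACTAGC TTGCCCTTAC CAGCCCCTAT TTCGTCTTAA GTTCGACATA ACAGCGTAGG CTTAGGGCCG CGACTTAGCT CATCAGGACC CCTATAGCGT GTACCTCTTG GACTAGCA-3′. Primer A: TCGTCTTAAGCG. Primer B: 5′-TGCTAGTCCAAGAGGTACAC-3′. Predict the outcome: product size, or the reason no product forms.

No product — primer A has no binding site in the template.

Primer A (TCGTCTTAAGCG) does not match the top strand, and its reverse complement CGCTTAAGACGA does not match either.
With no annealing site for primer A, no amplification occurs.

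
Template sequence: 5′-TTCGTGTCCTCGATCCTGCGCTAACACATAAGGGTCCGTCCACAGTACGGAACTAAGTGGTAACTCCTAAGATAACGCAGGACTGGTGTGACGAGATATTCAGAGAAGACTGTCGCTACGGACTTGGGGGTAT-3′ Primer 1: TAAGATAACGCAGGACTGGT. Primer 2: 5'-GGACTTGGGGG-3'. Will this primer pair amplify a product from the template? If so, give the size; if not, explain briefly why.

No product — both primers anneal to the same strand and extend in the same direction.

Primer 1 (TAAGATAACGCAGGACTGGT) matches the top strand at positions 68–87 (3' end points downstream).
Primer 2 (GGACTTGGGGG) also matches the top strand directly, at positions 120–130 — its reverse complement CCCCCAAGTCC is not present.
Both primers anneal to the bottom strand with 3' ends pointing the same way, so neither can prime synthesis back toward the other.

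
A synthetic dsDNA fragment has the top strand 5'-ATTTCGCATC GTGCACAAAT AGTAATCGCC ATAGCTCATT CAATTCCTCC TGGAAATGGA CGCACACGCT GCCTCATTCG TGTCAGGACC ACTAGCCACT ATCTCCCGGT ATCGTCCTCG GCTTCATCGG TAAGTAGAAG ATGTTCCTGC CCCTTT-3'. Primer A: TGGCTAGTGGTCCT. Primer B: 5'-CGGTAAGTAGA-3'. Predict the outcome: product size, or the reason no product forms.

Primer A (TGGCTAGTGGTCCT) has reverse complement AGGACCACTAGCCA, which matches the top strand at positions 85–98; primer A anneals to the top strand there with its 3' end pointing upstream toward position 85.
Primer B (CGGTAAGTAGA) matches the top strand directly at positions 128–138; it anneals to the bottom strand with its 3' end pointing downstream toward position 138.
The 3' ends diverge (primer A extends toward position 1, primer B toward position 156), so the primers never converge on a shared product.

No product — the primers' 3' ends point away from each other.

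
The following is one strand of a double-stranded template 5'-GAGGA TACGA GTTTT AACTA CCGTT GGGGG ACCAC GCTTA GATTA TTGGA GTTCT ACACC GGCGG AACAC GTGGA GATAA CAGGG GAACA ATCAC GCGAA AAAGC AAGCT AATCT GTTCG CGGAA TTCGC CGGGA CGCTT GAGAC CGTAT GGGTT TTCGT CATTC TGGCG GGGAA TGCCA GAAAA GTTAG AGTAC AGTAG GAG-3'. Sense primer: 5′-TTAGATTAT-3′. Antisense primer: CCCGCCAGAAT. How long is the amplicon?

135 bp

Forward primer TTAGATTAT is found on the top strand at positions 38–46.
The reverse primer's reverse complement is ATTCTGGCGGG, which matches the template at positions 162–172.
The product runs from position 38 to position 172, so its length is 172 − 38 + 1 = 135 bp.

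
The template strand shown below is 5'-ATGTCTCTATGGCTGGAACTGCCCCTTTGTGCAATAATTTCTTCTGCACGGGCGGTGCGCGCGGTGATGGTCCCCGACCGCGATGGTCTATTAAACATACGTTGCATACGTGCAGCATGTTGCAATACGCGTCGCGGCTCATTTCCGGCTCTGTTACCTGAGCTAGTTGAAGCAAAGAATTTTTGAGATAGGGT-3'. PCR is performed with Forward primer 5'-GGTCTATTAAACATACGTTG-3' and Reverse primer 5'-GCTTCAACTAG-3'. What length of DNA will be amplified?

89 bp

Forward primer GGTCTATTAAACATACGTTG is found on the top strand at positions 85–104.
Taking the reverse complement of GCTTCAACTAG gives CTAGTTGAAGC, found at positions 163–173 on the template; the primer anneals here to the top strand with its 3' end pointing upstream.
The product runs from position 85 to position 173, so its length is 173 − 85 + 1 = 89 bp.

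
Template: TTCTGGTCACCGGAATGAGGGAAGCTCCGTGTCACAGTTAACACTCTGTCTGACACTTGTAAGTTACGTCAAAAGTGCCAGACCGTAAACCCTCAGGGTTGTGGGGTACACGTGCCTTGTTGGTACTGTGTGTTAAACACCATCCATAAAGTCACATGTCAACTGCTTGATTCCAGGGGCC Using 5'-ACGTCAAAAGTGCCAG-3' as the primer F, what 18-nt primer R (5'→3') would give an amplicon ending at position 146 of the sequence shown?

The forward primer binds at positions 66–81; the product's 3' end on the top strand is position 146.
The reverse primer anneals to the top strand over positions 129–146, i.e. to TGTGTTAAACACCATCCA.
Its sequence written 5'→3' is the reverse complement: TGGATGGTGTTTAACACA.

5'-TGGATGGTGTTTAACACA-3'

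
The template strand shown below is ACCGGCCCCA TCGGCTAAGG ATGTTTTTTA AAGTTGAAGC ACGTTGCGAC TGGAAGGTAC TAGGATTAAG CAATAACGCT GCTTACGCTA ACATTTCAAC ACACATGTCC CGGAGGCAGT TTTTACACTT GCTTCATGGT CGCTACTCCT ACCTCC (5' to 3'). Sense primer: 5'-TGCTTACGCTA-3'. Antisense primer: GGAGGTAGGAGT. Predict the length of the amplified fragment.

Scanning the template, TGCTTACGCTA occurs at positions 80–90; this primer anneals to the bottom strand there with its 3' end pointing downstream.
Reverse complement of the reverse primer: ACTCCTACCTCC. This occurs on the top strand at positions 145–156.
Product length = (reverse-primer end) − (forward-primer start) + 1 = 156 − 80 + 1 = 77 bp.

77 bp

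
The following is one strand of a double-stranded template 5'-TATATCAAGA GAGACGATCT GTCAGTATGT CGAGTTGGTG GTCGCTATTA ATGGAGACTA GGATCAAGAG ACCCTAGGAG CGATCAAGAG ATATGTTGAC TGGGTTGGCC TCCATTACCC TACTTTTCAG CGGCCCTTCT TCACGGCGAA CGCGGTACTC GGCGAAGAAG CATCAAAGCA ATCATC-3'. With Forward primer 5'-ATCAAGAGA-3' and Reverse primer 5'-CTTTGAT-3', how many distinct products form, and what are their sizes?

The forward primer ATCAAGAGA matches the top strand at positions 4–12, 63–71, 83–91.
The reverse primer's reverse complement is ATCAAAG, matching at positions 172–178.
Each forward site pairs with the reverse site to give a product ending at position 178: sizes 175, 116, 96 bp.

Three products: 175 bp, 116 bp, 96 bp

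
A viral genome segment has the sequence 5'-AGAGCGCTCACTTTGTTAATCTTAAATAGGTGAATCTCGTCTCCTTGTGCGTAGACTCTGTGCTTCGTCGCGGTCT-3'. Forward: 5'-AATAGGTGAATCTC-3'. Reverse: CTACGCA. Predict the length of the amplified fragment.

30 bp

Scanning the template, AATAGGTGAATCTC occurs at positions 25–38; this primer anneals to the bottom strand there with its 3' end pointing downstream.
Taking the reverse complement of CTACGCA gives TGCGTAG, found at positions 48–54 on the template; the primer anneals here to the top strand with its 3' end pointing upstream.
The product runs from position 25 to position 54, so its length is 54 − 25 + 1 = 30 bp.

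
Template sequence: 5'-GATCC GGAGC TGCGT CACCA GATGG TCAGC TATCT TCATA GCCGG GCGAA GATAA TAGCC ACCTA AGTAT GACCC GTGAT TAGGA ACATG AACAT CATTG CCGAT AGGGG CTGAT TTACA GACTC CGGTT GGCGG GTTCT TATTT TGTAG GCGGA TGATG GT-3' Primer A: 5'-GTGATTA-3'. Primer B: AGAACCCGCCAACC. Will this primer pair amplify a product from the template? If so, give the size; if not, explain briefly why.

Primer A (GTGATTA) matches the top strand at positions 76–82; it acts as a forward primer.
Primer B's reverse complement is GGTTGGCGGGTTCT, matching the top strand at positions 127–140; it acts as a reverse primer.
The 3' ends face each other across positions 76–140, giving a 65 bp product.

Yes — a 65 bp product.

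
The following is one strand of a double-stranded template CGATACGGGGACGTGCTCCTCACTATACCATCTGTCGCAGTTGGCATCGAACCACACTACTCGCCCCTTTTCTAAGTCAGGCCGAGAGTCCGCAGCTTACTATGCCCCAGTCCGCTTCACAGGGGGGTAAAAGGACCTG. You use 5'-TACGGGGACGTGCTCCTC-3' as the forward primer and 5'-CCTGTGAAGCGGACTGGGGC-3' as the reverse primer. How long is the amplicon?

120 bp

Forward primer TACGGGGACGTGCTCCTC is found on the top strand at positions 4–21.
The reverse primer's reverse complement is GCCCCAGTCCGCTTCACAGG, which matches the template at positions 104–123.
The product runs from position 4 to position 123, so its length is 123 − 4 + 1 = 120 bp.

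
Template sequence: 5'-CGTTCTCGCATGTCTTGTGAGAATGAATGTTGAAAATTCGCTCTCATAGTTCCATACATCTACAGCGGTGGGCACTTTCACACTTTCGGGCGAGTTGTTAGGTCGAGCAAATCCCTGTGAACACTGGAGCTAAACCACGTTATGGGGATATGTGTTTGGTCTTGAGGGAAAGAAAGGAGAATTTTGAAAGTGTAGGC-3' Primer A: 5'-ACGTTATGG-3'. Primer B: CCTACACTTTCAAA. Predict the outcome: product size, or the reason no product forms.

Yes — a 60 bp product.

Primer A (ACGTTATGG) matches the top strand at positions 137–145; it acts as a forward primer.
Primer B's reverse complement is TTTGAAAGTGTAGG, matching the top strand at positions 183–196; it acts as a reverse primer.
The 3' ends face each other across positions 137–196, giving a 60 bp product.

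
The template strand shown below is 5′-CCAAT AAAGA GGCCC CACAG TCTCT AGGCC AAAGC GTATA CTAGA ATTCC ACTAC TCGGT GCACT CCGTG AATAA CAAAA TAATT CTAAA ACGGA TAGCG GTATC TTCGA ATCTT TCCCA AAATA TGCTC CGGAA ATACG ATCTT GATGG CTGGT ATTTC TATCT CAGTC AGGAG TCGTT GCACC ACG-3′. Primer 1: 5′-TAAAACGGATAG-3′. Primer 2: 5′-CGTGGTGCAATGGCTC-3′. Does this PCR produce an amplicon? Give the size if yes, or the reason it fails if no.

Primer 2 (CGTGGTGCAATGGCTC) does not match the top strand, and its reverse complement GAGCCATTGCACCACG does not match either.
With no annealing site for primer 2, no amplification occurs.

No product — primer 2 has no binding site in the template.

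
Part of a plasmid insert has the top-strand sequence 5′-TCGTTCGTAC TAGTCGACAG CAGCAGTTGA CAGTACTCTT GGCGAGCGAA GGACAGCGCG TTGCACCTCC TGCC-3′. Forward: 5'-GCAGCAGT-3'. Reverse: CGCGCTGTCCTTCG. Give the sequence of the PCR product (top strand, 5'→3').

5'-GCAGCAGTTGACAGTACTCTTGGCGAGCGAAGGACAGCGCG-3'

Forward primer GCAGCAGT is found on the top strand at positions 20–27.
Reverse complement of the reverse primer: CGAAGGACAGCGCG. This occurs on the top strand at positions 47–60.
The product is the template from position 20 through 60 (41 bp).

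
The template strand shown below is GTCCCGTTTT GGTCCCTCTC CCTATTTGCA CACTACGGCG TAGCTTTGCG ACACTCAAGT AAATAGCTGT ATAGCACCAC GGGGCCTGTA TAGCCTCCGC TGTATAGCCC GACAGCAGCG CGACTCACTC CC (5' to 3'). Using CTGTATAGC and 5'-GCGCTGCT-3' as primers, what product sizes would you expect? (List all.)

55 bp, 36 bp, 22 bp

The forward primer CTGTATAGC matches the top strand at positions 67–75, 86–94, 100–108.
The reverse primer's reverse complement is AGCAGCGC, matching at positions 114–121.
Each forward site pairs with the reverse site to give a product ending at position 121: sizes 55, 36, 22 bp.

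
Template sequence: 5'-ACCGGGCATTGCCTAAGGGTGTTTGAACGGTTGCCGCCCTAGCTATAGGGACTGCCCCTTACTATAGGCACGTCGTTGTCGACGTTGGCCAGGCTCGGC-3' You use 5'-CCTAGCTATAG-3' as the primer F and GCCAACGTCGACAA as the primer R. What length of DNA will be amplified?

52 bp

Forward primer CCTAGCTATAG is found on the top strand at positions 38–48.
Reverse complement of the reverse primer: TTGTCGACGTTGGC. This occurs on the top strand at positions 76–89.
Amplicon spans positions 38–89: 52 bp.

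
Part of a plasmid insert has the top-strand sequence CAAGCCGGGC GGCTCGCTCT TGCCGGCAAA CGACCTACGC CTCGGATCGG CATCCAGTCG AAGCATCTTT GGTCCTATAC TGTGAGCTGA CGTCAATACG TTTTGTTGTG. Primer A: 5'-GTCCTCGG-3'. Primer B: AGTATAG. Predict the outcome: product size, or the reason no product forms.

No product — primer A has no binding site in the template.

Primer A (GTCCTCGG) does not match the top strand, and its reverse complement CCGAGGAC does not match either.
With no annealing site for primer A, no amplification occurs.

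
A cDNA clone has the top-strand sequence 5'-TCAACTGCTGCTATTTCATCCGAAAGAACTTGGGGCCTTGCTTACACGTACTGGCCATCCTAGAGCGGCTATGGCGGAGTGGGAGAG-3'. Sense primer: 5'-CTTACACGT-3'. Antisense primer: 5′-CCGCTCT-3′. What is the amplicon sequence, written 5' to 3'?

Scanning the template, CTTACACGT occurs at positions 41–49; this primer anneals to the bottom strand there with its 3' end pointing downstream.
Reverse complement of the reverse primer: AGAGCGG. This occurs on the top strand at positions 62–68.
The product is the template from position 41 through 68 (28 bp).

5'-CTTACACGTACTGGCCATCCTAGAGCGG-3'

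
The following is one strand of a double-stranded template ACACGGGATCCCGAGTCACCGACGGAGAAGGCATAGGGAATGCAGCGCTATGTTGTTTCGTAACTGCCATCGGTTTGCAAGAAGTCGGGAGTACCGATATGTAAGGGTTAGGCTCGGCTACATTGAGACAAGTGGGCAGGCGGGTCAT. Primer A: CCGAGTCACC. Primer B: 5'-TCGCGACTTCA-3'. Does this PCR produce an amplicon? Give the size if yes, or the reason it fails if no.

Primer B (TCGCGACTTCA) does not match the top strand, and its reverse complement TGAAGTCGCGA does not match either.
With no annealing site for primer B, no amplification occurs.

No product — primer B has no binding site in the template.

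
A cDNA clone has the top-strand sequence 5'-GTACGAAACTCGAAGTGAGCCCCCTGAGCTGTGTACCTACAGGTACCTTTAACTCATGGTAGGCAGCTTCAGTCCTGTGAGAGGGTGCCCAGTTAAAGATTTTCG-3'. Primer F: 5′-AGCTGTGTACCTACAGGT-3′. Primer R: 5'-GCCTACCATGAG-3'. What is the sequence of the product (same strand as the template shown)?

5'-AGCTGTGTACCTACAGGTACCTTTAACTCATGGTAGGC-3'

The forward primer matches the template at positions 27–44.
The reverse primer's reverse complement is CTCATGGTAGGC, which matches the template at positions 53–64.
The product is the template from position 27 through 64 (38 bp).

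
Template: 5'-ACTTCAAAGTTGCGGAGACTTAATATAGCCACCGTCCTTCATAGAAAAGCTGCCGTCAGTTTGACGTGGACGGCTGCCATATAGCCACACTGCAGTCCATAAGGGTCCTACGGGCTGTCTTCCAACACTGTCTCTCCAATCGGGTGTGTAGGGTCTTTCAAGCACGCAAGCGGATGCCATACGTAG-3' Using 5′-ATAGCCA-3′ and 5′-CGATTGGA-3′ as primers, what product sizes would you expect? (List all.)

The forward primer ATAGCCA matches the top strand at positions 25–31, 81–87.
The reverse primer's reverse complement is TCCAATCG, matching at positions 135–142.
Each forward site pairs with the reverse site to give a product ending at position 142: sizes 118, 62 bp.

118 bp, 62 bp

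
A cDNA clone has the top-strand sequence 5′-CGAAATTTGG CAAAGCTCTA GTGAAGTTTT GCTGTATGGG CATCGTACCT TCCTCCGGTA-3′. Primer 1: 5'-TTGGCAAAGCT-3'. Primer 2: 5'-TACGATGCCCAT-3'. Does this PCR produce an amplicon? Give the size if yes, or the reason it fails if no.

Yes — a 41 bp product.

Primer 1 (TTGGCAAAGCT) matches the top strand at positions 7–17; it acts as a forward primer.
Primer 2's reverse complement is ATGGGCATCGTA, matching the top strand at positions 36–47; it acts as a reverse primer.
The 3' ends face each other across positions 7–47, giving a 41 bp product.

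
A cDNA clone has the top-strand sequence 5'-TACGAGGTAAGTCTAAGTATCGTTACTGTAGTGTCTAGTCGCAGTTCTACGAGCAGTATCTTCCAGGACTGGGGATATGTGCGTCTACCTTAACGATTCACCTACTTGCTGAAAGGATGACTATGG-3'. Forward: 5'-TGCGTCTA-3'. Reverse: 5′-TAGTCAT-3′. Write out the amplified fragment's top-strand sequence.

Scanning the template, TGCGTCTA occurs at positions 80–87; this primer anneals to the bottom strand there with its 3' end pointing downstream.
Taking the reverse complement of TAGTCAT gives ATGACTA, found at positions 117–123 on the template; the primer anneals here to the top strand with its 3' end pointing upstream.
The product is the template from position 80 through 123 (44 bp).

5'-TGCGTCTACCTTAACGATTCACCTACTTGCTGAAAGGATGACTA-3'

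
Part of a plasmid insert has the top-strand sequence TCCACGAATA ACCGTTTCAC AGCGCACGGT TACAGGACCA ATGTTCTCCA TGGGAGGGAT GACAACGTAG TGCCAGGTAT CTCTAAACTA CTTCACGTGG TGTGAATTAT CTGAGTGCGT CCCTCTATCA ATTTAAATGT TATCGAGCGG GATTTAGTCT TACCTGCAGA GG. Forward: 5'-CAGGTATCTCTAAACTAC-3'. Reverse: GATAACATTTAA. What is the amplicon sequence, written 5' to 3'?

Forward primer CAGGTATCTCTAAACTAC is found on the top strand at positions 74–91.
The reverse primer's reverse complement is TTAAATGTTATC, which matches the template at positions 133–144.
The product is the template from position 74 through 144 (71 bp).

5'-CAGGTATCTCTAAACTACTTCACGTGGTGTGAATTATCTGAGTGCGTCCCTCTATCAATTTAAATGTTATC-3'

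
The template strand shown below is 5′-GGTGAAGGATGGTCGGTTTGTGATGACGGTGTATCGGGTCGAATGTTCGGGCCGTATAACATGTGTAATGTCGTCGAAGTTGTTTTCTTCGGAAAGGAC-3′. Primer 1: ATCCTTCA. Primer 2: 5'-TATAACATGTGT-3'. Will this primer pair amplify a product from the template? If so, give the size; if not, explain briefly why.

No product — the primers' 3' ends point away from each other.

Primer 1 (ATCCTTCA) has reverse complement TGAAGGAT, which matches the top strand at positions 3–10; primer 1 anneals to the top strand there with its 3' end pointing upstream toward position 3.
Primer 2 (TATAACATGTGT) matches the top strand directly at positions 55–66; it anneals to the bottom strand with its 3' end pointing downstream toward position 66.
The 3' ends diverge (primer 1 extends toward position 1, primer 2 toward position 99), so the primers never converge on a shared product.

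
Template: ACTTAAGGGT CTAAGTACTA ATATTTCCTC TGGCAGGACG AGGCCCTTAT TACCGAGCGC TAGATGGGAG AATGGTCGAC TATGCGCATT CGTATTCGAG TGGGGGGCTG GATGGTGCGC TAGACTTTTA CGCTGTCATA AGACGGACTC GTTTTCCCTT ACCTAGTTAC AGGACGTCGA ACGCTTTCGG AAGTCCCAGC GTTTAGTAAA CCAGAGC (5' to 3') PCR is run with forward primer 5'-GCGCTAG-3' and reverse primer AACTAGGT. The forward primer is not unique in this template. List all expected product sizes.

112 bp, 52 bp

The forward primer GCGCTAG matches the top strand at positions 57–63, 117–123.
The reverse primer's reverse complement is ACCTAGTT, matching at positions 161–168.
Each forward site pairs with the reverse site to give a product ending at position 168: sizes 112, 52 bp.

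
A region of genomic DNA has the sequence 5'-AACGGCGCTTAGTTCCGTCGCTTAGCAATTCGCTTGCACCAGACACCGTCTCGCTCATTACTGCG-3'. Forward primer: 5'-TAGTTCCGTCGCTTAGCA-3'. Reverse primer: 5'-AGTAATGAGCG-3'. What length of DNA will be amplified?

53 bp

Forward primer TAGTTCCGTCGCTTAGCA is found on the top strand at positions 10–27.
The reverse primer's reverse complement is CGCTCATTACT, which matches the template at positions 52–62.
The product runs from position 10 to position 62, so its length is 62 − 10 + 1 = 53 bp.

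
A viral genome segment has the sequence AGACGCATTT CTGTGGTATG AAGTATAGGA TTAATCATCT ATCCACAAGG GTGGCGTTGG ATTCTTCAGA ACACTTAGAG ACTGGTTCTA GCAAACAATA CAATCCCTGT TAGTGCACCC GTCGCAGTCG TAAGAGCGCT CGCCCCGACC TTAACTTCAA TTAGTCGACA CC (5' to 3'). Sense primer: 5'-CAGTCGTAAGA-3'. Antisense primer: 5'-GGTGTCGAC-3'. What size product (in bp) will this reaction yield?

48 bp

Scanning the template, CAGTCGTAAGA occurs at positions 125–135; this primer anneals to the bottom strand there with its 3' end pointing downstream.
Reverse complement of the reverse primer: GTCGACACC. This occurs on the top strand at positions 164–172.
The product runs from position 125 to position 172, so its length is 172 − 125 + 1 = 48 bp.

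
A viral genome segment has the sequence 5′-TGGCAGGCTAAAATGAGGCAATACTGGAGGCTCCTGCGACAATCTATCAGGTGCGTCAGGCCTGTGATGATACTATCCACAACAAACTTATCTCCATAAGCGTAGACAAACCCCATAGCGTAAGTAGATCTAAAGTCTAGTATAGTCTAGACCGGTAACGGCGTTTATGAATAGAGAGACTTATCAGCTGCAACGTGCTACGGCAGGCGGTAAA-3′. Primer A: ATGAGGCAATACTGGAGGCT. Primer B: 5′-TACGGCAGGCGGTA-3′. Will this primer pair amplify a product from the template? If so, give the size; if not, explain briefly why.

No product — both primers anneal to the same strand and extend in the same direction.

Primer A (ATGAGGCAATACTGGAGGCT) matches the top strand at positions 13–32 (3' end points downstream).
Primer B (TACGGCAGGCGGTA) also matches the top strand directly, at positions 199–212 — its reverse complement TACCGCCTGCCGTA is not present.
Both primers anneal to the bottom strand with 3' ends pointing the same way, so neither can prime synthesis back toward the other.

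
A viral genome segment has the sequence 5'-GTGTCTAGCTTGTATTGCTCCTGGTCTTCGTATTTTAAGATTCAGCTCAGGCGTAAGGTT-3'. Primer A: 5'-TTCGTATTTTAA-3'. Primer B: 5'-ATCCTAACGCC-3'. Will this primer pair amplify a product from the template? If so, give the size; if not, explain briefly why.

No product — primer B has no binding site in the template.

Primer B (ATCCTAACGCC) does not match the top strand, and its reverse complement GGCGTTAGGAT does not match either.
With no annealing site for primer B, no amplification occurs.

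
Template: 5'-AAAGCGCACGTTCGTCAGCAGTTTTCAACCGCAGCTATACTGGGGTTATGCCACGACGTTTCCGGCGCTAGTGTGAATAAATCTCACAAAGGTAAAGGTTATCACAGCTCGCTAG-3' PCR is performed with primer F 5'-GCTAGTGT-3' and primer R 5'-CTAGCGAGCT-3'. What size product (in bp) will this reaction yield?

Forward primer GCTAGTGT is found on the top strand at positions 67–74.
The reverse primer's reverse complement is AGCTCGCTAG, which matches the template at positions 106–115.
The product runs from position 67 to position 115, so its length is 115 − 67 + 1 = 49 bp.

49 bp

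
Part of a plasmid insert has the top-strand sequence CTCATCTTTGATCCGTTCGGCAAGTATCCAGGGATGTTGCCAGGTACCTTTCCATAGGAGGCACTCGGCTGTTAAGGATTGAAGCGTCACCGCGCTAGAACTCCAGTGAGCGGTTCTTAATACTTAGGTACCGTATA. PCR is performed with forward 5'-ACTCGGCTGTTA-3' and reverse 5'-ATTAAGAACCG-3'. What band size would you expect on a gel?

Scanning the template, ACTCGGCTGTTA occurs at positions 63–74; this primer anneals to the bottom strand there with its 3' end pointing downstream.
Taking the reverse complement of ATTAAGAACCG gives CGGTTCTTAAT, found at positions 111–121 on the template; the primer anneals here to the top strand with its 3' end pointing upstream.
Product length = (reverse-primer end) − (forward-primer start) + 1 = 121 − 63 + 1 = 59 bp.

59 bp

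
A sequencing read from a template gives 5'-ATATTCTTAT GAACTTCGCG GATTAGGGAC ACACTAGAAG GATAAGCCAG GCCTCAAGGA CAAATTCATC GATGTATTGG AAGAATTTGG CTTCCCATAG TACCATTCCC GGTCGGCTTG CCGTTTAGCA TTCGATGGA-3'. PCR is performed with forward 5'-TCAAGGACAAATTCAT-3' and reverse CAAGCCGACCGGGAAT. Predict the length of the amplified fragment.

The forward primer matches the template at positions 54–69.
The reverse primer's reverse complement is ATTCCCGGTCGGCTTG, which matches the template at positions 105–120.
Amplicon spans positions 54–120: 67 bp.

67 bp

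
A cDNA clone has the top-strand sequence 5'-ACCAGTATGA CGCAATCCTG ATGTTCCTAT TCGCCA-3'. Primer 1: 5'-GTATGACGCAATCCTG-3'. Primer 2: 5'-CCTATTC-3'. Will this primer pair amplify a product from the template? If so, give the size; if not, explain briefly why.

Primer 1 (GTATGACGCAATCCTG) matches the top strand at positions 5–20 (3' end points downstream).
Primer 2 (CCTATTC) also matches the top strand directly, at positions 26–32 — its reverse complement GAATAGG is not present.
Both primers anneal to the bottom strand with 3' ends pointing the same way, so neither can prime synthesis back toward the other.

No product — both primers anneal to the same strand and extend in the same direction.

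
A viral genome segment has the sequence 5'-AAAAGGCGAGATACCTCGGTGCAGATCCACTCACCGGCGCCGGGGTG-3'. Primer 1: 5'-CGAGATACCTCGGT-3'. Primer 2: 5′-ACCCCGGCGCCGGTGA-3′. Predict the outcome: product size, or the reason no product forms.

Yes — a 40 bp product.

Primer 1 (CGAGATACCTCGGT) matches the top strand at positions 7–20; it acts as a forward primer.
Primer 2's reverse complement is TCACCGGCGCCGGGGT, matching the top strand at positions 31–46; it acts as a reverse primer.
The 3' ends face each other across positions 7–46, giving a 40 bp product.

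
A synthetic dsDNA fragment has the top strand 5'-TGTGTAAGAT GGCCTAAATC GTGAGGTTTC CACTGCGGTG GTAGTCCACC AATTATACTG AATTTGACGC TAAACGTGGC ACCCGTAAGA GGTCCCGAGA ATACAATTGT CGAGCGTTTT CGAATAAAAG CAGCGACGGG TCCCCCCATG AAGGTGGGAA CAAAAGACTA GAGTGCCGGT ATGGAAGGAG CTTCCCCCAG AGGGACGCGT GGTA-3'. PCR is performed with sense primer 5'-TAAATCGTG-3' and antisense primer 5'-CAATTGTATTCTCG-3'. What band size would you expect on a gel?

95 bp

Forward primer TAAATCGTG is found on the top strand at positions 15–23.
The reverse primer's reverse complement is CGAGAATACAATTG, which matches the template at positions 96–109.
The product runs from position 15 to position 109, so its length is 109 − 15 + 1 = 95 bp.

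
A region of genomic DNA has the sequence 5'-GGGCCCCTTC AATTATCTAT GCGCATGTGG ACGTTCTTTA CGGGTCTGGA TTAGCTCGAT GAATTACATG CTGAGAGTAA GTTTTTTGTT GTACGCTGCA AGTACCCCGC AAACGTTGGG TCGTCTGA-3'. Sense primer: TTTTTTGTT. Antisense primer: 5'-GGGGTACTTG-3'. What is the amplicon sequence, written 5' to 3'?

The forward primer matches the template at positions 82–90.
Reverse complement of the reverse primer: CAAGTACCCC. This occurs on the top strand at positions 99–108.
The product is the template from position 82 through 108 (27 bp).

5'-TTTTTTGTTGTACGCTGCAAGTACCCC-3'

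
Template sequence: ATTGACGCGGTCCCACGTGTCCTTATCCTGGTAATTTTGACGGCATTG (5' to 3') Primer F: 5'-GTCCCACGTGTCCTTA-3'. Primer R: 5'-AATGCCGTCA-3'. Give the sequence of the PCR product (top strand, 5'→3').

5'-GTCCCACGTGTCCTTATCCTGGTAATTTTGACGGCATT-3'

Scanning the template, GTCCCACGTGTCCTTA occurs at positions 10–25; this primer anneals to the bottom strand there with its 3' end pointing downstream.
Taking the reverse complement of AATGCCGTCA gives TGACGGCATT, found at positions 38–47 on the template; the primer anneals here to the top strand with its 3' end pointing upstream.
The product is the template from position 10 through 47 (38 bp).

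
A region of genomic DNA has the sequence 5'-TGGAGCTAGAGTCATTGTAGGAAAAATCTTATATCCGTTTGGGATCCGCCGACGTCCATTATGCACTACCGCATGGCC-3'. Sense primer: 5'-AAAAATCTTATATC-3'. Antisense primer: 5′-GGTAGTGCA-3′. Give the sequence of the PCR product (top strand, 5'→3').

Scanning the template, AAAAATCTTATATC occurs at positions 22–35; this primer anneals to the bottom strand there with its 3' end pointing downstream.
Reverse complement of the reverse primer: TGCACTACC. This occurs on the top strand at positions 62–70.
The product is the template from position 22 through 70 (49 bp).

5'-AAAAATCTTATATCCGTTTGGGATCCGCCGACGTCCATTATGCACTACC-3'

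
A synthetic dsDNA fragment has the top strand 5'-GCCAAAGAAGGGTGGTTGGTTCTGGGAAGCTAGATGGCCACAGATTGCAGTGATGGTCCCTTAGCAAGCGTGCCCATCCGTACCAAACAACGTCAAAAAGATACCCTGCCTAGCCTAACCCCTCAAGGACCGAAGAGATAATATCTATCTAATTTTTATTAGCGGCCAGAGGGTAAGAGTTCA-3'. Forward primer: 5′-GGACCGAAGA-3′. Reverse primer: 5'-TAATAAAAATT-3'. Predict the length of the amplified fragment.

35 bp

The forward primer matches the template at positions 127–136.
Reverse complement of the reverse primer: AATTTTTATTA. This occurs on the top strand at positions 151–161.
The product runs from position 127 to position 161, so its length is 161 − 127 + 1 = 35 bp.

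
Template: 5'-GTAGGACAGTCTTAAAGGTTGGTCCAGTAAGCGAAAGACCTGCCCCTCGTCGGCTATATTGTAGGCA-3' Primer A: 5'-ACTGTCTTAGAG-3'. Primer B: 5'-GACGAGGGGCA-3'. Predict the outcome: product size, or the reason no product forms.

No product — primer A has no binding site in the template.

Primer A (ACTGTCTTAGAG) does not match the top strand, and its reverse complement CTCTAAGACAGT does not match either.
With no annealing site for primer A, no amplification occurs.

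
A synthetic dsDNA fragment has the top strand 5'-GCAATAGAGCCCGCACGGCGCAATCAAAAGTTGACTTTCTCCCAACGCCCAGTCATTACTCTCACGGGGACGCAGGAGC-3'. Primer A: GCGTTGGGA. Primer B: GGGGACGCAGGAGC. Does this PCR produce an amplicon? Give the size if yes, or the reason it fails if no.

No product — the primers' 3' ends point away from each other.

Primer A (GCGTTGGGA) has reverse complement TCCCAACGC, which matches the top strand at positions 40–48; primer A anneals to the top strand there with its 3' end pointing upstream toward position 40.
Primer B (GGGGACGCAGGAGC) matches the top strand directly at positions 66–79; it anneals to the bottom strand with its 3' end pointing downstream toward position 79.
The 3' ends diverge (primer A extends toward position 1, primer B toward position 79), so the primers never converge on a shared product.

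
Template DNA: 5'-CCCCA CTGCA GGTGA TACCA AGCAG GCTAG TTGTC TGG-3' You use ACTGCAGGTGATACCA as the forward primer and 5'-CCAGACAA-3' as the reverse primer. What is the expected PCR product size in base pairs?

34 bp

Scanning the template, ACTGCAGGTGATACCA occurs at positions 5–20; this primer anneals to the bottom strand there with its 3' end pointing downstream.
Reverse complement of the reverse primer: TTGTCTGG. This occurs on the top strand at positions 31–38.
Product length = (reverse-primer end) − (forward-primer start) + 1 = 38 − 5 + 1 = 34 bp.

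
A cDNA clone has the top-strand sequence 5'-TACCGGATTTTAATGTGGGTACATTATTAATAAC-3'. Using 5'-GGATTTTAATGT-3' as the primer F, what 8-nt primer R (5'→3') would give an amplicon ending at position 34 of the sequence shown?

5'-GTTATTAA-3'

The forward primer binds at positions 5–16; the product's 3' end on the top strand is position 34.
The reverse primer anneals to the top strand over positions 27–34, i.e. to TTAATAAC.
Its sequence written 5'→3' is the reverse complement: GTTATTAA.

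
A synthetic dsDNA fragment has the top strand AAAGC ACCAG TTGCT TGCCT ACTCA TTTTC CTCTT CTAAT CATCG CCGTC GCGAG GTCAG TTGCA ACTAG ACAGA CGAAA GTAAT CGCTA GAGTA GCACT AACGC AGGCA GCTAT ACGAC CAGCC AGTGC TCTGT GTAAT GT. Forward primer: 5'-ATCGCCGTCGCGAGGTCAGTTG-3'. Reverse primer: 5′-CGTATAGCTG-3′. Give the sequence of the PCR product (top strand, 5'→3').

5'-ATCGCCGTCGCGAGGTCAGTTGCAACTAGACAGACGAAAGTAATCGCTAGAGTAGCACTAACGCAGGCAGCTATACG-3'

The forward primer matches the template at positions 42–63.
Taking the reverse complement of CGTATAGCTG gives CAGCTATACG, found at positions 109–118 on the template; the primer anneals here to the top strand with its 3' end pointing upstream.
The product is the template from position 42 through 118 (77 bp).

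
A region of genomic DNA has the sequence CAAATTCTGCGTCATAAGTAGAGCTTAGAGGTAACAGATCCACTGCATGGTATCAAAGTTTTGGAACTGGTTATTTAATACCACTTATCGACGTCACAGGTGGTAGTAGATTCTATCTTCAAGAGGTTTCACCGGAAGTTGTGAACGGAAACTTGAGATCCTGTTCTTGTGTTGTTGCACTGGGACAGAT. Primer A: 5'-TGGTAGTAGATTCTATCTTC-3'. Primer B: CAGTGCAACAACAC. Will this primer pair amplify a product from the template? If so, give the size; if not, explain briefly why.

Primer A (TGGTAGTAGATTCTATCTTC) matches the top strand at positions 101–120; it acts as a forward primer.
Primer B's reverse complement is GTGTTGTTGCACTG, matching the top strand at positions 169–182; it acts as a reverse primer.
The 3' ends face each other across positions 101–182, giving an 82 bp product.

Yes — an 82 bp product.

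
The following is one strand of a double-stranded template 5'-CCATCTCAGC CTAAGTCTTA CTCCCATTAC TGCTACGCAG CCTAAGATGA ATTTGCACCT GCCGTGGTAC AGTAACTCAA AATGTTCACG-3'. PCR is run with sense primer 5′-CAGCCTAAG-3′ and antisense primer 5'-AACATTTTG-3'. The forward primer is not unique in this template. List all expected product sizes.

80 bp, 49 bp

The forward primer CAGCCTAAG matches the top strand at positions 7–15, 38–46.
The reverse primer's reverse complement is CAAAATGTT, matching at positions 78–86.
Each forward site pairs with the reverse site to give a product ending at position 86: sizes 80, 49 bp.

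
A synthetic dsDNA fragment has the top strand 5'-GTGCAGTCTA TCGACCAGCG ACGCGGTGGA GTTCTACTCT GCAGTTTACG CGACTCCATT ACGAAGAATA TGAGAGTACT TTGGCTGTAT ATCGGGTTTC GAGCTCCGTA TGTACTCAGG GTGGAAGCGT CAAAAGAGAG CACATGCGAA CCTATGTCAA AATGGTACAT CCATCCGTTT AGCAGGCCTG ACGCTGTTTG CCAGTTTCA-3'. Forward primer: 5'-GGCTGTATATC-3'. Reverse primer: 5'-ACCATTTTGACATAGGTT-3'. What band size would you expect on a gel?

The forward primer matches the template at positions 83–93.
The reverse primer's reverse complement is AACCTATGTCAAAATGGT, which matches the template at positions 149–166.
Product length = (reverse-primer end) − (forward-primer start) + 1 = 166 − 83 + 1 = 84 bp.

84 bp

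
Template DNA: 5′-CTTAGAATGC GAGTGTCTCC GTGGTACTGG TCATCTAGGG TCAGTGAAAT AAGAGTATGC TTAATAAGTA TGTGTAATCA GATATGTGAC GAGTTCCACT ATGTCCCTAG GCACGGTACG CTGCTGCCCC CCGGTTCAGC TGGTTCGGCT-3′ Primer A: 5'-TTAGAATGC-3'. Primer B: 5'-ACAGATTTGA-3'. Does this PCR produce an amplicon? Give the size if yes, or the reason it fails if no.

Primer B (ACAGATTTGA) does not match the top strand, and its reverse complement TCAAATCTGT does not match either.
With no annealing site for primer B, no amplification occurs.

No product — primer B has no binding site in the template.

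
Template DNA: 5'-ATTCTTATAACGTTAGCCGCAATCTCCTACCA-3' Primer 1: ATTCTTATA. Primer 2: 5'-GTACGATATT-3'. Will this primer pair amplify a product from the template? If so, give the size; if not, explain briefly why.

No product — primer 2 has no binding site in the template.

Primer 2 (GTACGATATT) does not match the top strand, and its reverse complement AATATCGTAC does not match either.
With no annealing site for primer 2, no amplification occurs.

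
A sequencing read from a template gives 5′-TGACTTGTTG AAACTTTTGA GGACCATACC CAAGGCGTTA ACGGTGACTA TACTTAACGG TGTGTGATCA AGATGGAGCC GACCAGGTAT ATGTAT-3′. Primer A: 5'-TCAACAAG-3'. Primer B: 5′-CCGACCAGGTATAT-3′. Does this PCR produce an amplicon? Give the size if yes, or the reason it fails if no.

Primer A (TCAACAAG) has reverse complement CTTGTTGA, which matches the top strand at positions 4–11; primer A anneals to the top strand there with its 3' end pointing upstream toward position 4.
Primer B (CCGACCAGGTATAT) matches the top strand directly at positions 79–92; it anneals to the bottom strand with its 3' end pointing downstream toward position 92.
The 3' ends diverge (primer A extends toward position 1, primer B toward position 96), so the primers never converge on a shared product.

No product — the primers' 3' ends point away from each other.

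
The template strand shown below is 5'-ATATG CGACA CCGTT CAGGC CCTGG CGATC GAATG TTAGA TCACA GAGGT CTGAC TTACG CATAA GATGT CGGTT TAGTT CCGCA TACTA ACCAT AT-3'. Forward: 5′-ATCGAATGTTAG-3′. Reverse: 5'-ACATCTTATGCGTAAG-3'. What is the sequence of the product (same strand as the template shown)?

The forward primer matches the template at positions 28–39.
Taking the reverse complement of ACATCTTATGCGTAAG gives CTTACGCATAAGATGT, found at positions 55–70 on the template; the primer anneals here to the top strand with its 3' end pointing upstream.
The product is the template from position 28 through 70 (43 bp).

5'-ATCGAATGTTAGATCACAGAGGTCTGACTTACGCATAAGATGT-3'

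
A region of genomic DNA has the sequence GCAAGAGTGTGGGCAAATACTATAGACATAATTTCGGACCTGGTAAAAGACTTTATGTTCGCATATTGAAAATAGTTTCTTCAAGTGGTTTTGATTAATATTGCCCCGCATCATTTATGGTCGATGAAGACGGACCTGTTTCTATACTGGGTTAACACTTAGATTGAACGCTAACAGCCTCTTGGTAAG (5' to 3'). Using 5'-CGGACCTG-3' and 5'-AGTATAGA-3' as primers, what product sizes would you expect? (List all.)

114 bp, 18 bp

The forward primer CGGACCTG matches the top strand at positions 35–42, 131–138.
The reverse primer's reverse complement is TCTATACT, matching at positions 141–148.
Each forward site pairs with the reverse site to give a product ending at position 148: sizes 114, 18 bp.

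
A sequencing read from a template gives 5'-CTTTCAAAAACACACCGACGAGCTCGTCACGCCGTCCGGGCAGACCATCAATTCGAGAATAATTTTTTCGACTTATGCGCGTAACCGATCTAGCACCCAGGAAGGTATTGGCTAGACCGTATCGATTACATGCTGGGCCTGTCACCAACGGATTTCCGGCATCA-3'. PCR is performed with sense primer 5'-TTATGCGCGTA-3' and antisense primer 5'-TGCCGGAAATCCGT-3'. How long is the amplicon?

Scanning the template, TTATGCGCGTA occurs at positions 73–83; this primer anneals to the bottom strand there with its 3' end pointing downstream.
Taking the reverse complement of TGCCGGAAATCCGT gives ACGGATTTCCGGCA, found at positions 148–161 on the template; the primer anneals here to the top strand with its 3' end pointing upstream.
Product length = (reverse-primer end) − (forward-primer start) + 1 = 161 − 73 + 1 = 89 bp.

89 bp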